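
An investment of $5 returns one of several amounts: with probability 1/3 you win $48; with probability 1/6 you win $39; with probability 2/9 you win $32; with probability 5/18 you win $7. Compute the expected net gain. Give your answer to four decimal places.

E[payout] = 48·1/3 + 39·1/6 + 32·2/9 + 7·5/18
 = 16 + 13/2 + 64/9 + 35/18
 = 284/9
Net = 284/9 - 5 = 239/9

26.5556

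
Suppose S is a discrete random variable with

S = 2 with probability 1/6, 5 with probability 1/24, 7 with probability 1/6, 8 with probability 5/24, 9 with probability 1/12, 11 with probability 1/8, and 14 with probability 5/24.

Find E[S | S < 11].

6.1875

P(S < 11) = 1/6 + 1/24 + 1/6 + 5/24 + 1/12 = 2/3.
E[S | S < 11] = [2·1/6 + 5·1/24 + 7·1/6 + 8·5/24 + 9·1/12] / (2/3)
 = 33/8 / (2/3)
 = 99/16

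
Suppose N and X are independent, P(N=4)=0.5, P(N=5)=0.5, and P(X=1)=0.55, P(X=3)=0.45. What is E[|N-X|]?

2.6

E[|N-X|] = Σ_n Σ_x |n-x| · P(N=n)P(X=x)
 = 3·0.275 + 1·0.225 + 4·0.275 + 2·0.225
 = 0.825 + 0.225 + 1.1 + 0.45
 = 2.6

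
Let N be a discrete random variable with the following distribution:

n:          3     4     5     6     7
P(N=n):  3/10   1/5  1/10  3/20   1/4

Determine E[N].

E[N] = Σ n·P(N=n)
 = 3·3/10 + 4·1/5 + 5·1/10 + 6·3/20 + 7·1/4
 = 9/10 + 4/5 + 1/2 + 9/10 + 7/4
 = 97/20

4.85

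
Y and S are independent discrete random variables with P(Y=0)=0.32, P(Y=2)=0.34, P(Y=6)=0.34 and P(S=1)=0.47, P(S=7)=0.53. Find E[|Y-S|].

E[|Y-S|] = Σ_y Σ_s |y-s| · P(Y=y)P(S=s)
 = 1·0.1504 + 7·0.1696 + 1·0.1598 + 5·0.1802 + 5·0.1598 + 1·0.1802
 = 0.1504 + 1.1872 + 0.1598 + 0.901 + 0.799 + 0.1802
 = 3.3776

3.3776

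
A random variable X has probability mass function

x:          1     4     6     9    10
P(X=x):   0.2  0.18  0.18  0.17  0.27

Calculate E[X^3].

E[X^3] = Σ x^3·P(X=x)
 = 1·0.2 + 64·0.18 + 216·0.18 + 729·0.17 + 1000·0.27
 = 0.2 + 11.52 + 38.88 + 123.93 + 270
 = 444.53

444.53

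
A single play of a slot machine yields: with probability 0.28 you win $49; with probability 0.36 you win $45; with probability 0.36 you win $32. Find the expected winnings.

E[payout] = 49·0.28 + 45·0.36 + 32·0.36
 = 13.72 + 16.2 + 11.52
 = 41.44

41.44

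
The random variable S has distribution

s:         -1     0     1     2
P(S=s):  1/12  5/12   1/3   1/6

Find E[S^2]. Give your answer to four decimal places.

E[S^2] = Σ s^2·P(S=s)
 = 1·1/12 + 0·5/12 + 1·1/3 + 4·1/6
 = 1/12 + 0 + 1/3 + 2/3
 = 13/12

1.0833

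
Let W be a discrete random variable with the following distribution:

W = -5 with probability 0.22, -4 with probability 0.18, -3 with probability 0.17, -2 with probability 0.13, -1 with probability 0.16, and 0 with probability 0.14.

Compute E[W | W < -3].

P(W < -3) = 0.22 + 0.18 = 0.4.
E[W | W < -3] = [(-5)·0.22 + (-4)·0.18] / 0.4
 = -1.82 / 0.4
 = -91/20

-4.55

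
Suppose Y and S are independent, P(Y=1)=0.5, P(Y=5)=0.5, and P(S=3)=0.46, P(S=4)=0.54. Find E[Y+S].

6.54

E[Y+S] = Σ_y Σ_s (y+s) · P(Y=y)P(S=s)
 = 4·0.23 + 5·0.27 + 8·0.23 + 9·0.27
 = 0.92 + 1.35 + 1.84 + 2.43
 = 6.54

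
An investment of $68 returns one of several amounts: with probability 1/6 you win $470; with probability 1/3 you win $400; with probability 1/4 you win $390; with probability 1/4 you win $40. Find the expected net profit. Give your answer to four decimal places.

E[payout] = 470·1/6 + 400·1/3 + 390·1/4 + 40·1/4
 = 235/3 + 400/3 + 195/2 + 10
 = 1915/6
Net = 1915/6 - 68 = 1507/6

251.1667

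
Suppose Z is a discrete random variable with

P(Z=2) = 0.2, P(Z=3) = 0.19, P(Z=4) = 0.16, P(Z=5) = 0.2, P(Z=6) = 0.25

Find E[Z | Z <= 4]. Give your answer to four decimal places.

P(Z <= 4) = 0.2 + 0.19 + 0.16 = 0.55.
E[Z | Z <= 4] = [2·0.2 + 3·0.19 + 4·0.16] / 0.55
 = 1.61 / 0.55
 = 161/55

2.9273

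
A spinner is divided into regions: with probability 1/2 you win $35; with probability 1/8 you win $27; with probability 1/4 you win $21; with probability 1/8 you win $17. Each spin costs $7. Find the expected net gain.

21.25

E[payout] = 35·1/2 + 27·1/8 + 21·1/4 + 17·1/8
 = 35/2 + 27/8 + 21/4 + 17/8
 = 113/4
Net = 113/4 - 7 = 85/4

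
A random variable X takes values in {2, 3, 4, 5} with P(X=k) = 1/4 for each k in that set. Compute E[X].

3.5

E[X] = Σ x·P(X=x)
 = 2·1/4 + 3·1/4 + 4·1/4 + 5·1/4
 = 1/2 + 3/4 + 1 + 5/4
 = 7/2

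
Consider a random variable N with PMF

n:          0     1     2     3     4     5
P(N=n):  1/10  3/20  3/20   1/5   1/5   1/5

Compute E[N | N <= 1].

0.6

P(N <= 1) = 1/10 + 3/20 = 1/4.
E[N | N <= 1] = [0·1/10 + 1·3/20] / (1/4)
 = 3/20 / (1/4)
 = 3/5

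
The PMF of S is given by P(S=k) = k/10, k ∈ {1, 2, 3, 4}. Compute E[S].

E[S] = Σ s·P(S=s)
 = 1·1/10 + 2·1/5 + 3·3/10 + 4·2/5
 = 1/10 + 2/5 + 9/10 + 8/5
 = 3

3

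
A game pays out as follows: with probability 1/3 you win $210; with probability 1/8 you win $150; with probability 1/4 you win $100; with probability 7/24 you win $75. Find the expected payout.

135.625

E[payout] = 210·1/3 + 150·1/8 + 100·1/4 + 75·7/24
 = 70 + 75/4 + 25 + 175/8
 = 1085/8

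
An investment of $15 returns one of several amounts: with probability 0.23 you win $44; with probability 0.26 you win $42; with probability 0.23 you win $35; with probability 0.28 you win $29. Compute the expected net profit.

22.21

E[payout] = 44·0.23 + 42·0.26 + 35·0.23 + 29·0.28
 = 10.12 + 10.92 + 8.05 + 8.12
 = 37.21
Net = 37.21 - 15 = 22.21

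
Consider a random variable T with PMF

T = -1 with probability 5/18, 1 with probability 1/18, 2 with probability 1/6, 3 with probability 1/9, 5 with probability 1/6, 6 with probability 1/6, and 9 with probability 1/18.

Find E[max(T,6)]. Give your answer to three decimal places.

6.167

E[max(T,6)] = Σ max(t,6)·P(T=t)
 = 6·5/18 + 6·1/18 + 6·1/6 + 6·1/9 + 6·1/6 + 6·1/6 + 9·1/18
 = 5/3 + 1/3 + 1 + 2/3 + 1 + 1 + 1/2
 = 37/6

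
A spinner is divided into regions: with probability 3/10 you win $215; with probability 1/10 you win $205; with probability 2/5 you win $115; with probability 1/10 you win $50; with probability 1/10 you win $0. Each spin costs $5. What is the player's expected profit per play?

131

E[payout] = 215·3/10 + 205·1/10 + 115·2/5 + 50·1/10 + 0·1/10
 = 129/2 + 41/2 + 46 + 5 + 0
 = 136
Net = 136 - 5 = 131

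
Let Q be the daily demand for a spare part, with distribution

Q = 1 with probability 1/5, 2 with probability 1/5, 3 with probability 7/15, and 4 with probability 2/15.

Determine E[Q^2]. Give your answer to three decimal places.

E[Q^2] = Σ q^2·P(Q=q)
 = 1·1/5 + 4·1/5 + 9·7/15 + 16·2/15
 = 1/5 + 4/5 + 21/5 + 32/15
 = 22/3

7.333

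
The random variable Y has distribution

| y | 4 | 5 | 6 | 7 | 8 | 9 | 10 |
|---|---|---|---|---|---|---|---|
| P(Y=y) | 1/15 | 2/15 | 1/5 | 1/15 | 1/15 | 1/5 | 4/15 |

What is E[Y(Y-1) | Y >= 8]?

79

P(Y >= 8) = 1/15 + 1/5 + 4/15 = 8/15.
E[Y(Y-1) | Y >= 8] = [56·1/15 + 72·1/5 + 90·4/15] / (8/15)
 = 632/15 / (8/15)
 = 79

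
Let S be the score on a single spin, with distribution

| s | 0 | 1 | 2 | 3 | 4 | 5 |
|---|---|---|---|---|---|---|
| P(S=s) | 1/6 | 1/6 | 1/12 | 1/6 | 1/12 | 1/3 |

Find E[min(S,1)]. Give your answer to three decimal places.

E[min(S,1)] = Σ min(s,1)·P(S=s)
 = 0·1/6 + 1·1/6 + 1·1/12 + 1·1/6 + 1·1/12 + 1·1/3
 = 0 + 1/6 + 1/12 + 1/6 + 1/12 + 1/3
 = 5/6

0.833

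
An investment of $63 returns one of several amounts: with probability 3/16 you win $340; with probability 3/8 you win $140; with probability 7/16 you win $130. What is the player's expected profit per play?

E[payout] = 340·3/16 + 140·3/8 + 130·7/16
 = 255/4 + 105/2 + 455/8
 = 1385/8
Net = 1385/8 - 63 = 881/8

110.125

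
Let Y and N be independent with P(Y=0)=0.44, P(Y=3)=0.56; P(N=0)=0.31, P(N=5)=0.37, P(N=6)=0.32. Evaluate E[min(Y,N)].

E[min(Y,N)] = Σ_y Σ_n min(y,n) · P(Y=y)P(N=n)
 = 0·0.1364 + 0·0.1628 + 0·0.1408 + 0·0.1736 + 3·0.2072 + 3·0.1792
 = 0 + 0 + 0 + 0 + 0.6216 + 0.5376
 = 1.1592

1.1592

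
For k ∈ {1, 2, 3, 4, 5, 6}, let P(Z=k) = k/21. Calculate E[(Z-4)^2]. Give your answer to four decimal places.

2.3333

E[(Z-4)^2] = Σ (z-4)^2·P(Z=z)
 = 9·1/21 + 4·2/21 + 1·1/7 + 0·4/21 + 1·5/21 + 4·2/7
 = 3/7 + 8/21 + 1/7 + 0 + 5/21 + 8/7
 = 7/3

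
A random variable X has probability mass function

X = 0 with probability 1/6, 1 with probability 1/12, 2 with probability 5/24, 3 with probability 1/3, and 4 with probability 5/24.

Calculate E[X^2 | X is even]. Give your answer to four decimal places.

7.1429

P(X is even) = 1/6 + 5/24 + 5/24 = 7/12.
E[X^2 | X is even] = [0·1/6 + 4·5/24 + 16·5/24] / (7/12)
 = 25/6 / (7/12)
 = 50/7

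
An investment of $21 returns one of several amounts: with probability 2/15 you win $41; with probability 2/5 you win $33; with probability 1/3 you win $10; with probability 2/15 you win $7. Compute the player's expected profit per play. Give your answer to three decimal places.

E[payout] = 41·2/15 + 33·2/5 + 10·1/3 + 7·2/15
 = 82/15 + 66/5 + 10/3 + 14/15
 = 344/15
Net = 344/15 - 21 = 29/15

1.933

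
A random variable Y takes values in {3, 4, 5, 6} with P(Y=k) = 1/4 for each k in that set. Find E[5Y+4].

E[5Y+4] = Σ (5y+4)·P(Y=y)
 = 19·1/4 + 24·1/4 + 29·1/4 + 34·1/4
 = 19/4 + 6 + 29/4 + 17/2
 = 53/2

26.5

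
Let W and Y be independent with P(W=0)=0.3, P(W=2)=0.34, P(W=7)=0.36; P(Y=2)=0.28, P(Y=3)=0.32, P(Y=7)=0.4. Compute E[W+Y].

E[W+Y] = Σ_w Σ_y (w+y) · P(W=w)P(Y=y)
 = 2·0.084 + 3·0.096 + 7·0.12 + 4·0.0952 + 5·0.1088 + 9·0.136 + 9·0.1008 + 10·0.1152 + 14·0.144
 = 0.168 + 0.288 + 0.84 + 0.3808 + 0.544 + 1.224 + 0.9072 + 1.152 + 2.016
 = 7.52

7.52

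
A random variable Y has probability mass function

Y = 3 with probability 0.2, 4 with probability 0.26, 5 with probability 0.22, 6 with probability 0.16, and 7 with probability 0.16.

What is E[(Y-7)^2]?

6.58

E[(Y-7)^2] = Σ (y-7)^2·P(Y=y)
 = 16·0.2 + 9·0.26 + 4·0.22 + 1·0.16 + 0·0.16
 = 3.2 + 2.34 + 0.88 + 0.16 + 0
 = 6.58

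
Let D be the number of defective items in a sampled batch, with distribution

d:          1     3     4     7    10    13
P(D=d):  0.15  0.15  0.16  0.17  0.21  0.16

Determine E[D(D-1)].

53.82

E[D(D-1)] = Σ d(d-1)·P(D=d)
 = 0·0.15 + 6·0.15 + 12·0.16 + 42·0.17 + 90·0.21 + 156·0.16
 = 0 + 0.9 + 1.92 + 7.14 + 18.9 + 24.96
 = 53.82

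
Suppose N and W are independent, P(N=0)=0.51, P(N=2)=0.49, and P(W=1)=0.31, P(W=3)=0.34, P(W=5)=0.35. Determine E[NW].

3.0184

E[NW] = Σ_n Σ_w nw · P(N=n)P(W=w)
 = 0·0.1581 + 0·0.1734 + 0·0.1785 + 2·0.1519 + 6·0.1666 + 10·0.1715
 = 0 + 0 + 0 + 0.3038 + 0.9996 + 1.715
 = 3.0184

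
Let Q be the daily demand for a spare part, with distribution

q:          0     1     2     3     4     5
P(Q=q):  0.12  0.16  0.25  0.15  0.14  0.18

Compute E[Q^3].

37.67

E[Q^3] = Σ q^3·P(Q=q)
 = 0·0.12 + 1·0.16 + 8·0.25 + 27·0.15 + 64·0.14 + 125·0.18
 = 0 + 0.16 + 2 + 4.05 + 8.96 + 22.5
 = 37.67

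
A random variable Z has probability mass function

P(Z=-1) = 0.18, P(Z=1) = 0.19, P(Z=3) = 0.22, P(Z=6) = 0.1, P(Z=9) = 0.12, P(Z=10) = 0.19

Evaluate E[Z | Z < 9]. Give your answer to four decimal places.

P(Z < 9) = 0.18 + 0.19 + 0.22 + 0.1 = 0.69.
E[Z | Z < 9] = [(-1)·0.18 + 1·0.19 + 3·0.22 + 6·0.1] / 0.69
 = 1.27 / 0.69
 = 127/69

1.8406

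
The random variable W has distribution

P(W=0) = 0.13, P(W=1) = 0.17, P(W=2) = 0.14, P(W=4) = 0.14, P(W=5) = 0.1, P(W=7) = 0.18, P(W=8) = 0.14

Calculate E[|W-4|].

E[|W-4|] = Σ |w-4|·P(W=w)
 = 4·0.13 + 3·0.17 + 2·0.14 + 0·0.14 + 1·0.1 + 3·0.18 + 4·0.14
 = 0.52 + 0.51 + 0.28 + 0 + 0.1 + 0.54 + 0.56
 = 2.51

2.51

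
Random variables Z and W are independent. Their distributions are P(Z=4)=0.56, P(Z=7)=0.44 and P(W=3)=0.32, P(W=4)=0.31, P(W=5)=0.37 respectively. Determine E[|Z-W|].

E[|Z-W|] = Σ_z Σ_w |z-w| · P(Z=z)P(W=w)
 = 1·0.1792 + 0·0.1736 + 1·0.2072 + 4·0.1408 + 3·0.1364 + 2·0.1628
 = 0.1792 + 0 + 0.2072 + 0.5632 + 0.4092 + 0.3256
 = 1.6844

1.6844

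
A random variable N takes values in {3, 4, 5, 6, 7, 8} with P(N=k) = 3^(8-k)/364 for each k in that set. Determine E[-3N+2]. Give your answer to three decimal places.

E[-3N+2] = Σ (-3n+2)·P(N=n)
 = (-7)·243/364 + (-10)·81/364 + (-13)·27/364 + (-16)·9/364 + (-19)·3/364 + (-22)·1/364
 = (-243/52) + (-405/182) + (-27/28) + (-36/91) + (-57/364) + (-11/182)
 = -3085/364

-8.475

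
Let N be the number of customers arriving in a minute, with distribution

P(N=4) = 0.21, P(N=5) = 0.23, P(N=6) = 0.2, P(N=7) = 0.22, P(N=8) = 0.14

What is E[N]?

5.85

E[N] = Σ n·P(N=n)
 = 4·0.21 + 5·0.23 + 6·0.2 + 7·0.22 + 8·0.14
 = 0.84 + 1.15 + 1.2 + 1.54 + 1.12
 = 5.85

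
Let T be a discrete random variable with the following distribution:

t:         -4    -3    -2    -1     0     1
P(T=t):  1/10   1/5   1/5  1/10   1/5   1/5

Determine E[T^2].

E[T^2] = Σ t^2·P(T=t)
 = 16·1/10 + 9·1/5 + 4·1/5 + 1·1/10 + 0·1/5 + 1·1/5
 = 8/5 + 9/5 + 4/5 + 1/10 + 0 + 1/5
 = 9/2

4.5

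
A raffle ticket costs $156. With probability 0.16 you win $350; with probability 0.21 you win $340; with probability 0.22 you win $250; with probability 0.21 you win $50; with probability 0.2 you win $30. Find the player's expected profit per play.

E[payout] = 350·0.16 + 340·0.21 + 250·0.22 + 50·0.21 + 30·0.2
 = 56 + 71.4 + 55 + 10.5 + 6
 = 198.9
Net = 198.9 - 156 = 42.9

42.9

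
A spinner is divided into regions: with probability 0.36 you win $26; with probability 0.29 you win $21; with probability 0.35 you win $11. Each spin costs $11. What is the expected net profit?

E[payout] = 26·0.36 + 21·0.29 + 11·0.35
 = 9.36 + 6.09 + 3.85
 = 19.3
Net = 19.3 - 11 = 8.3

8.3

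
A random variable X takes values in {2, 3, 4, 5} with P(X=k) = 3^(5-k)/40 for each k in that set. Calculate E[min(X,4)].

2.425

E[min(X,4)] = Σ min(x,4)·P(X=x)
 = 2·27/40 + 3·9/40 + 4·3/40 + 4·1/40
 = 27/20 + 27/40 + 3/10 + 1/10
 = 97/40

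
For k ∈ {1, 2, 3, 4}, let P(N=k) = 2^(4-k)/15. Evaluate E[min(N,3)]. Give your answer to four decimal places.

E[min(N,3)] = Σ min(n,3)·P(N=n)
 = 1·8/15 + 2·4/15 + 3·2/15 + 3·1/15
 = 8/15 + 8/15 + 2/5 + 1/5
 = 5/3

1.6667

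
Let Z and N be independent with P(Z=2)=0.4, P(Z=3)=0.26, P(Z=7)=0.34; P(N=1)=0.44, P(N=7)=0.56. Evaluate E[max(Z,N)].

5.6624

E[max(Z,N)] = Σ_z Σ_n max(z,n) · P(Z=z)P(N=n)
 = 2·0.176 + 7·0.224 + 3·0.1144 + 7·0.1456 + 7·0.1496 + 7·0.1904
 = 0.352 + 1.568 + 0.3432 + 1.0192 + 1.0472 + 1.3328
 = 5.6624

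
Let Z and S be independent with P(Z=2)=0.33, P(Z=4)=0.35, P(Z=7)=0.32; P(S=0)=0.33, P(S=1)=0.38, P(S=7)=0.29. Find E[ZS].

10.363

E[ZS] = Σ_z Σ_s zs · P(Z=z)P(S=s)
 = 0·0.1089 + 2·0.1254 + 14·0.0957 + 0·0.1155 + 4·0.133 + 28·0.1015 + 0·0.1056 + 7·0.1216 + 49·0.0928
 = 0 + 0.2508 + 1.3398 + 0 + 0.532 + 2.842 + 0 + 0.8512 + 4.5472
 = 10.363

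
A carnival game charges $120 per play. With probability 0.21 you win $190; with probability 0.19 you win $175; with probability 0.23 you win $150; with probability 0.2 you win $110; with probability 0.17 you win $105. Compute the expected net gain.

27.5

E[payout] = 190·0.21 + 175·0.19 + 150·0.23 + 110·0.2 + 105·0.17
 = 39.9 + 33.25 + 34.5 + 22 + 17.85
 = 147.5
Net = 147.5 - 120 = 27.5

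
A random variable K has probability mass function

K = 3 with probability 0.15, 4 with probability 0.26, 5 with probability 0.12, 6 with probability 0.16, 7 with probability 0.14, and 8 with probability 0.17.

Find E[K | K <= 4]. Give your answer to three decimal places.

P(K <= 4) = 0.15 + 0.26 = 0.41.
E[K | K <= 4] = [3·0.15 + 4·0.26] / 0.41
 = 1.49 / 0.41
 = 149/41

3.634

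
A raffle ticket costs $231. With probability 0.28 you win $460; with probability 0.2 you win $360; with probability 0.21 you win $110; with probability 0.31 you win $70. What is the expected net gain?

14.6

E[payout] = 460·0.28 + 360·0.2 + 110·0.21 + 70·0.31
 = 128.8 + 72 + 23.1 + 21.7
 = 245.6
Net = 245.6 - 231 = 14.6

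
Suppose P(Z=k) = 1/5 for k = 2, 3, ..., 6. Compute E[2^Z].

24.8

E[2^Z] = Σ 2^z·P(Z=z)
 = 4·1/5 + 8·1/5 + 16·1/5 + 32·1/5 + 64·1/5
 = 4/5 + 8/5 + 16/5 + 32/5 + 64/5
 = 124/5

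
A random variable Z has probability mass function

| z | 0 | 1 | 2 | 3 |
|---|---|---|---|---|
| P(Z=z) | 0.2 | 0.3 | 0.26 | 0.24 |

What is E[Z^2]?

E[Z^2] = Σ z^2·P(Z=z)
 = 0·0.2 + 1·0.3 + 4·0.26 + 9·0.24
 = 0 + 0.3 + 1.04 + 2.16
 = 3.5

3.5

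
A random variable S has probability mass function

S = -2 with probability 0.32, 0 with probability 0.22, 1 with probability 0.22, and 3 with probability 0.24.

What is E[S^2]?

3.66

E[S^2] = Σ s^2·P(S=s)
 = 4·0.32 + 0·0.22 + 1·0.22 + 9·0.24
 = 1.28 + 0 + 0.22 + 2.16
 = 3.66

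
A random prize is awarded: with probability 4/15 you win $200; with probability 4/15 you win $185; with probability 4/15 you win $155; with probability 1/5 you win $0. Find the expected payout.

E[payout] = 200·4/15 + 185·4/15 + 155·4/15 + 0·1/5
 = 160/3 + 148/3 + 124/3 + 0
 = 144

144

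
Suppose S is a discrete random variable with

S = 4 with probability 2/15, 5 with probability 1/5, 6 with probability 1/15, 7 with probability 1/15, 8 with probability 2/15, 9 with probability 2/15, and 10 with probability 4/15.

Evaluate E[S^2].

E[S^2] = Σ s^2·P(S=s)
 = 16·2/15 + 25·1/5 + 36·1/15 + 49·1/15 + 64·2/15 + 81·2/15 + 100·4/15
 = 32/15 + 5 + 12/5 + 49/15 + 128/15 + 54/5 + 80/3
 = 294/5

58.8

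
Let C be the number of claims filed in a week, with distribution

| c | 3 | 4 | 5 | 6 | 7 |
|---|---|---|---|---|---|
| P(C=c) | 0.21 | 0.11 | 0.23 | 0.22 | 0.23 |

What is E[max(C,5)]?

5.68

E[max(C,5)] = Σ max(c,5)·P(C=c)
 = 5·0.21 + 5·0.11 + 5·0.23 + 6·0.22 + 7·0.23
 = 1.05 + 0.55 + 1.15 + 1.32 + 1.61
 = 5.68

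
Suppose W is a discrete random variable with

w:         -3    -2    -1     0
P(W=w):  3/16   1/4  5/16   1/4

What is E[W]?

-1.375

E[W] = Σ w·P(W=w)
 = (-3)·3/16 + (-2)·1/4 + (-1)·5/16 + 0·1/4
 = (-9/16) + (-1/2) + (-5/16) + 0
 = -11/8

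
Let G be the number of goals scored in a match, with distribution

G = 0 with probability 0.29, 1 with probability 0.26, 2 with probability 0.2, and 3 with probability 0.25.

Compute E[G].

1.41

E[G] = Σ g·P(G=g)
 = 0·0.29 + 1·0.26 + 2·0.2 + 3·0.25
 = 0 + 0.26 + 0.4 + 0.75
 = 1.41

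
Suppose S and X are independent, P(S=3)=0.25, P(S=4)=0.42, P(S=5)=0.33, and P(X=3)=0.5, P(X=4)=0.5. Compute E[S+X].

7.58

E[S+X] = Σ_s Σ_x (s+x) · P(S=s)P(X=x)
 = 6·0.125 + 7·0.125 + 7·0.21 + 8·0.21 + 8·0.165 + 9·0.165
 = 0.75 + 0.875 + 1.47 + 1.68 + 1.32 + 1.485
 = 7.58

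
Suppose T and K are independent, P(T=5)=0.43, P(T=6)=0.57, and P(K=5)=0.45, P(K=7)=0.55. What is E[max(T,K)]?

E[max(T,K)] = Σ_t Σ_k max(t,k) · P(T=t)P(K=k)
 = 5·0.1935 + 7·0.2365 + 6·0.2565 + 7·0.3135
 = 0.9675 + 1.6555 + 1.539 + 2.1945
 = 6.3565

6.3565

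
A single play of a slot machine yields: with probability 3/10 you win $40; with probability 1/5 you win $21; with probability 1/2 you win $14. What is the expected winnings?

E[payout] = 40·3/10 + 21·1/5 + 14·1/2
 = 12 + 21/5 + 7
 = 116/5

23.2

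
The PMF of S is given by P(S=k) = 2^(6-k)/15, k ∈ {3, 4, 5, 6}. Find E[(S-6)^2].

6

E[(S-6)^2] = Σ (s-6)^2·P(S=s)
 = 9·8/15 + 4·4/15 + 1·2/15 + 0·1/15
 = 24/5 + 16/15 + 2/15 + 0
 = 6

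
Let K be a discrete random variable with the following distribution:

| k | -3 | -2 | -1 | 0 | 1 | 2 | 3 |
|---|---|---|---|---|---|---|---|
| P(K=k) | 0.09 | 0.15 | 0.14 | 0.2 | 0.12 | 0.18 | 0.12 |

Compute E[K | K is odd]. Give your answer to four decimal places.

P(K is odd) = 0.09 + 0.14 + 0.12 + 0.12 = 0.47.
E[K | K is odd] = [(-3)·0.09 + (-1)·0.14 + 1·0.12 + 3·0.12] / 0.47
 = 0.07 / 0.47
 = 7/47

0.1489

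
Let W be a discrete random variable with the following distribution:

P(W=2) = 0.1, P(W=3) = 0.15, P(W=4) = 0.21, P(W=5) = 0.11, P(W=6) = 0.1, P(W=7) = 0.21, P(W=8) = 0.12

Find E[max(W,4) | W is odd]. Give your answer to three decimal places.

5.574

P(W is odd) = 0.15 + 0.11 + 0.21 = 0.47.
E[max(W,4) | W is odd] = [4·0.15 + 5·0.11 + 7·0.21] / 0.47
 = 2.62 / 0.47
 = 262/47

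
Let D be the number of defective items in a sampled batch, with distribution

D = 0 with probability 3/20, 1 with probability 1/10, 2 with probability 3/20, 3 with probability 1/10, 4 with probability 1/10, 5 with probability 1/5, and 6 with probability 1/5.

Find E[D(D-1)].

12.1

E[D(D-1)] = Σ d(d-1)·P(D=d)
 = 0·3/20 + 0·1/10 + 2·3/20 + 6·1/10 + 12·1/10 + 20·1/5 + 30·1/5
 = 0 + 0 + 3/10 + 3/5 + 6/5 + 4 + 6
 = 121/10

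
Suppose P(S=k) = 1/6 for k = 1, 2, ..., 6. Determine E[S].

3.5

E[S] = Σ s·P(S=s)
 = 1·1/6 + 2·1/6 + 3·1/6 + 4·1/6 + 5·1/6 + 6·1/6
 = 1/6 + 1/3 + 1/2 + 2/3 + 5/6 + 1
 = 7/2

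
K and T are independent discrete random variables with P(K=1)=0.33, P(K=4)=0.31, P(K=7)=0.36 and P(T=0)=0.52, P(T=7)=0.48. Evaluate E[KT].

E[KT] = Σ_k Σ_t kt · P(K=k)P(T=t)
 = 0·0.1716 + 7·0.1584 + 0·0.1612 + 28·0.1488 + 0·0.1872 + 49·0.1728
 = 0 + 1.1088 + 0 + 4.1664 + 0 + 8.4672
 = 13.7424

13.7424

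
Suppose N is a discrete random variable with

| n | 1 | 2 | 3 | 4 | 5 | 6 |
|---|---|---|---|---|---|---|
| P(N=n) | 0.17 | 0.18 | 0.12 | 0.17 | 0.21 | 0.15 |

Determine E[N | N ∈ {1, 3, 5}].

3.16

P(N ∈ {1, 3, 5}) = 0.17 + 0.12 + 0.21 = 0.5.
E[N | N ∈ {1, 3, 5}] = [1·0.17 + 3·0.12 + 5·0.21] / 0.5
 = 1.58 / 0.5
 = 79/25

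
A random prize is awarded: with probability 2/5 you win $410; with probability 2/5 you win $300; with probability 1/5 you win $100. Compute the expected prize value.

304

E[payout] = 410·2/5 + 300·2/5 + 100·1/5
 = 164 + 120 + 20
 = 304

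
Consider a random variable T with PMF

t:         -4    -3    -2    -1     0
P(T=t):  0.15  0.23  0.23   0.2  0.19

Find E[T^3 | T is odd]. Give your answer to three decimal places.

P(T is odd) = 0.23 + 0.2 = 0.43.
E[T^3 | T is odd] = [(-27)·0.23 + (-1)·0.2] / 0.43
 = -6.41 / 0.43
 = -641/43

-14.907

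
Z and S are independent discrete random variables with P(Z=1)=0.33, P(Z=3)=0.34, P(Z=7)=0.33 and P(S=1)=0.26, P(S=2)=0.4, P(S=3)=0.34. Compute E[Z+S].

E[Z+S] = Σ_z Σ_s (z+s) · P(Z=z)P(S=s)
 = 2·0.0858 + 3·0.132 + 4·0.1122 + 4·0.0884 + 5·0.136 + 6·0.1156 + 8·0.0858 + 9·0.132 + 10·0.1122
 = 0.1716 + 0.396 + 0.4488 + 0.3536 + 0.68 + 0.6936 + 0.6864 + 1.188 + 1.122
 = 5.74

5.74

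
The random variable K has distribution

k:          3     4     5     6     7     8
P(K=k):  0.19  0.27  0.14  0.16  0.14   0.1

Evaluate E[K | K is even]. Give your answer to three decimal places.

5.358

P(K is even) = 0.27 + 0.16 + 0.1 = 0.53.
E[K | K is even] = [4·0.27 + 6·0.16 + 8·0.1] / 0.53
 = 2.84 / 0.53
 = 284/53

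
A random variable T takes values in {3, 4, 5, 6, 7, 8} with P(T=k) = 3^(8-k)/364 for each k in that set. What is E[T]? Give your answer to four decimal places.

E[T] = Σ t·P(T=t)
 = 3·243/364 + 4·81/364 + 5·27/364 + 6·9/364 + 7·3/364 + 8·1/364
 = 729/364 + 81/91 + 135/364 + 27/182 + 3/52 + 2/91
 = 1271/364

3.4918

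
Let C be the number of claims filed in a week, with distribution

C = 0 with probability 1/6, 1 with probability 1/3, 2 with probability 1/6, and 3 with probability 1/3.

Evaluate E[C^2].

E[C^2] = Σ c^2·P(C=c)
 = 0·1/6 + 1·1/3 + 4·1/6 + 9·1/3
 = 0 + 1/3 + 2/3 + 3
 = 4

4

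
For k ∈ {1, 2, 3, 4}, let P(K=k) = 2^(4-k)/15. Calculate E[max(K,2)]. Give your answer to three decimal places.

E[max(K,2)] = Σ max(k,2)·P(K=k)
 = 2·8/15 + 2·4/15 + 3·2/15 + 4·1/15
 = 16/15 + 8/15 + 2/5 + 4/15
 = 34/15

2.267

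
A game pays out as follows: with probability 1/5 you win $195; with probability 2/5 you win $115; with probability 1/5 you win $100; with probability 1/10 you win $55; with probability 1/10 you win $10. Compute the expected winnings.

111.5

E[payout] = 195·1/5 + 115·2/5 + 100·1/5 + 55·1/10 + 10·1/10
 = 39 + 46 + 20 + 11/2 + 1
 = 223/2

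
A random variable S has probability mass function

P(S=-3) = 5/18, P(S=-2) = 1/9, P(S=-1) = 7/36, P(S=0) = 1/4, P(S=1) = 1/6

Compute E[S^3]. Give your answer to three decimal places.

-8.417

E[S^3] = Σ s^3·P(S=s)
 = (-27)·5/18 + (-8)·1/9 + (-1)·7/36 + 0·1/4 + 1·1/6
 = (-15/2) + (-8/9) + (-7/36) + 0 + 1/6
 = -101/12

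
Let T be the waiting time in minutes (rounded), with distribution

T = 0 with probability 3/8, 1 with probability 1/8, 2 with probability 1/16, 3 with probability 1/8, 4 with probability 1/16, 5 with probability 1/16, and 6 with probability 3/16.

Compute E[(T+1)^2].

E[(T+1)^2] = Σ (t+1)^2·P(T=t)
 = 1·3/8 + 4·1/8 + 9·1/16 + 16·1/8 + 25·1/16 + 36·1/16 + 49·3/16
 = 3/8 + 1/2 + 9/16 + 2 + 25/16 + 9/4 + 147/16
 = 263/16

16.4375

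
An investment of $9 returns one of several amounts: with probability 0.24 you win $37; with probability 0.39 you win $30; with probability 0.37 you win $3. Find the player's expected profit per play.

E[payout] = 37·0.24 + 30·0.39 + 3·0.37
 = 8.88 + 11.7 + 1.11
 = 21.69
Net = 21.69 - 9 = 12.69

12.69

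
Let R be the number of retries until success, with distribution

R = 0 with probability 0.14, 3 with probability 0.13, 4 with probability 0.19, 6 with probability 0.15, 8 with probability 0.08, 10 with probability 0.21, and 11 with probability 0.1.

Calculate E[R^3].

E[R^3] = Σ r^3·P(R=r)
 = 0·0.14 + 27·0.13 + 64·0.19 + 216·0.15 + 512·0.08 + 1000·0.21 + 1331·0.1
 = 0 + 3.51 + 12.16 + 32.4 + 40.96 + 210 + 133.1
 = 432.13

432.13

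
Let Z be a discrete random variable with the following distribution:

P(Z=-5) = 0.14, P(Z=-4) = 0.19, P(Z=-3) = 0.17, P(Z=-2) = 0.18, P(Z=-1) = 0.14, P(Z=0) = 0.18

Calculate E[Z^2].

8.93

E[Z^2] = Σ z^2·P(Z=z)
 = 25·0.14 + 16·0.19 + 9·0.17 + 4·0.18 + 1·0.14 + 0·0.18
 = 3.5 + 3.04 + 1.53 + 0.72 + 0.14 + 0
 = 8.93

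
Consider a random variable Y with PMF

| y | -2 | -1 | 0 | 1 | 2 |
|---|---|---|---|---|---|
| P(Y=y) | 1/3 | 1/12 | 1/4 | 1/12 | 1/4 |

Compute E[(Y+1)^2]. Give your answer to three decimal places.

3.167

E[(Y+1)^2] = Σ (y+1)^2·P(Y=y)
 = 1·1/3 + 0·1/12 + 1·1/4 + 4·1/12 + 9·1/4
 = 1/3 + 0 + 1/4 + 1/3 + 9/4
 = 19/6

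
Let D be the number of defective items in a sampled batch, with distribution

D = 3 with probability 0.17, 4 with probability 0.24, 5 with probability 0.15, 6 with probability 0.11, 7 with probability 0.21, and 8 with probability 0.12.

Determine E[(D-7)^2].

5.71

E[(D-7)^2] = Σ (d-7)^2·P(D=d)
 = 16·0.17 + 9·0.24 + 4·0.15 + 1·0.11 + 0·0.21 + 1·0.12
 = 2.72 + 2.16 + 0.6 + 0.11 + 0 + 0.12
 = 5.71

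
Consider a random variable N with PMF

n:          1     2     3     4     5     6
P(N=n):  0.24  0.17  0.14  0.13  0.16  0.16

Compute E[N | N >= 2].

4

P(N >= 2) = 0.17 + 0.14 + 0.13 + 0.16 + 0.16 = 0.76.
E[N | N >= 2] = [2·0.17 + 3·0.14 + 4·0.13 + 5·0.16 + 6·0.16] / 0.76
 = 3.04 / 0.76
 = 4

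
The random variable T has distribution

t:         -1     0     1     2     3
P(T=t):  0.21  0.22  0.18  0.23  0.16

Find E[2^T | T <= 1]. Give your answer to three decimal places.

P(T <= 1) = 0.21 + 0.22 + 0.18 = 0.61.
E[2^T | T <= 1] = [0.5·0.21 + 1·0.22 + 2·0.18] / 0.61
 = 0.685 / 0.61
 = 137/122

1.123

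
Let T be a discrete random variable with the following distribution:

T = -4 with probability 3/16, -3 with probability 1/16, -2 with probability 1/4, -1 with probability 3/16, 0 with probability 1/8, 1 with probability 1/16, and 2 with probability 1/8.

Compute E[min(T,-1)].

E[min(T,-1)] = Σ min(t,-1)·P(T=t)
 = (-4)·3/16 + (-3)·1/16 + (-2)·1/4 + (-1)·3/16 + (-1)·1/8 + (-1)·1/16 + (-1)·1/8
 = (-3/4) + (-3/16) + (-1/2) + (-3/16) + (-1/8) + (-1/16) + (-1/8)
 = -31/16

-1.9375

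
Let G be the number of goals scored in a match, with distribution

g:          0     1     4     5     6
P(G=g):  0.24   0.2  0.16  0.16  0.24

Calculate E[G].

3.08

E[G] = Σ g·P(G=g)
 = 0·0.24 + 1·0.2 + 4·0.16 + 5·0.16 + 6·0.24
 = 0 + 0.2 + 0.64 + 0.8 + 1.44
 = 3.08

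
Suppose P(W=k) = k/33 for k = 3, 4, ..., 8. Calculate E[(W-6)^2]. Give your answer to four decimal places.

E[(W-6)^2] = Σ (w-6)^2·P(W=w)
 = 9·1/11 + 4·4/33 + 1·5/33 + 0·2/11 + 1·7/33 + 4·8/33
 = 9/11 + 16/33 + 5/33 + 0 + 7/33 + 32/33
 = 29/11

2.6364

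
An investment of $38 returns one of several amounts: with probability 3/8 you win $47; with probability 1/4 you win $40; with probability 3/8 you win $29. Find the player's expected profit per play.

0.5

E[payout] = 47·3/8 + 40·1/4 + 29·3/8
 = 141/8 + 10 + 87/8
 = 77/2
Net = 77/2 - 38 = 1/2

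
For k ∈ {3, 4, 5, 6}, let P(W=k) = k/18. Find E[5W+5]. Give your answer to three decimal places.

28.889

E[5W+5] = Σ (5w+5)·P(W=w)
 = 20·1/6 + 25·2/9 + 30·5/18 + 35·1/3
 = 10/3 + 50/9 + 25/3 + 35/3
 = 260/9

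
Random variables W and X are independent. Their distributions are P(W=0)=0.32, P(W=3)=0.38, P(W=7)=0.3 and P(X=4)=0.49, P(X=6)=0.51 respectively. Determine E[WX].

16.2648

E[WX] = Σ_w Σ_x wx · P(W=w)P(X=x)
 = 0·0.1568 + 0·0.1632 + 12·0.1862 + 18·0.1938 + 28·0.147 + 42·0.153
 = 0 + 0 + 2.2344 + 3.4884 + 4.116 + 6.426
 = 16.2648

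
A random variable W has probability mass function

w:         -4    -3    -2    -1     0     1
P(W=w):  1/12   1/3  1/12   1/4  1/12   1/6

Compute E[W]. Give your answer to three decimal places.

-1.583

E[W] = Σ w·P(W=w)
 = (-4)·1/12 + (-3)·1/3 + (-2)·1/12 + (-1)·1/4 + 0·1/12 + 1·1/6
 = (-1/3) + (-1) + (-1/6) + (-1/4) + 0 + 1/6
 = -19/12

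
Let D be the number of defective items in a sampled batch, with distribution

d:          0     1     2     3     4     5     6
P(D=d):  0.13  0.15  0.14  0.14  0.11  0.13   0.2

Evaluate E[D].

E[D] = Σ d·P(D=d)
 = 0·0.13 + 1·0.15 + 2·0.14 + 3·0.14 + 4·0.11 + 5·0.13 + 6·0.2
 = 0 + 0.15 + 0.28 + 0.42 + 0.44 + 0.65 + 1.2
 = 3.14

3.14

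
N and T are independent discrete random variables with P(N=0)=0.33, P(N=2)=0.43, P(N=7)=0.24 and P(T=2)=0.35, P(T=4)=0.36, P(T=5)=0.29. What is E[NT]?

9.1186

E[NT] = Σ_n Σ_t nt · P(N=n)P(T=t)
 = 0·0.1155 + 0·0.1188 + 0·0.0957 + 4·0.1505 + 8·0.1548 + 10·0.1247 + 14·0.084 + 28·0.0864 + 35·0.0696
 = 0 + 0 + 0 + 0.602 + 1.2384 + 1.247 + 1.176 + 2.4192 + 2.436
 = 9.1186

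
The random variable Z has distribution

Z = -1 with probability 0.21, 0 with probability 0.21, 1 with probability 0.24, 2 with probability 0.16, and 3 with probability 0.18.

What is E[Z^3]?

6.17

E[Z^3] = Σ z^3·P(Z=z)
 = (-1)·0.21 + 0·0.21 + 1·0.24 + 8·0.16 + 27·0.18
 = (-0.21) + 0 + 0.24 + 1.28 + 4.86
 = 6.17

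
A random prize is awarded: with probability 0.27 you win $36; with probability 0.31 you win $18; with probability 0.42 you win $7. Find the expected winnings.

18.24

E[payout] = 36·0.27 + 18·0.31 + 7·0.42
 = 9.72 + 5.58 + 2.94
 = 18.24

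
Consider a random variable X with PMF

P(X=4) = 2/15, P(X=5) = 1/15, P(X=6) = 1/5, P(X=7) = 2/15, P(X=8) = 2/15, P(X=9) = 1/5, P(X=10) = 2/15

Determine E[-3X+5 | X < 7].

P(X < 7) = 2/15 + 1/15 + 1/5 = 2/5.
E[-3X+5 | X < 7] = [(-7)·2/15 + (-10)·1/15 + (-13)·1/5] / (2/5)
 = -21/5 / (2/5)
 = -21/2

-10.5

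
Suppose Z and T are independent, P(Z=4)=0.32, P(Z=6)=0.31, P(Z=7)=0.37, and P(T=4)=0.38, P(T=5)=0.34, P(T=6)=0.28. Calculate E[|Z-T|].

E[|Z-T|] = Σ_z Σ_t |z-t| · P(Z=z)P(T=t)
 = 0·0.1216 + 1·0.1088 + 2·0.0896 + 2·0.1178 + 1·0.1054 + 0·0.0868 + 3·0.1406 + 2·0.1258 + 1·0.1036
 = 0 + 0.1088 + 0.1792 + 0.2356 + 0.1054 + 0 + 0.4218 + 0.2516 + 0.1036
 = 1.406

1.406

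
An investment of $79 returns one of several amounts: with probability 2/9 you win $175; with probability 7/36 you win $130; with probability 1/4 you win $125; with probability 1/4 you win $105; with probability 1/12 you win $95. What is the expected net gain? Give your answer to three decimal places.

E[payout] = 175·2/9 + 130·7/36 + 125·1/4 + 105·1/4 + 95·1/12
 = 350/9 + 455/18 + 125/4 + 105/4 + 95/12
 = 1555/12
Net = 1555/12 - 79 = 607/12

50.583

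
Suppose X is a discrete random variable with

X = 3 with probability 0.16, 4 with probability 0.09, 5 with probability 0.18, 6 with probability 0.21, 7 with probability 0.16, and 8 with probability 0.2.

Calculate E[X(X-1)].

29.86

E[X(X-1)] = Σ x(x-1)·P(X=x)
 = 6·0.16 + 12·0.09 + 20·0.18 + 30·0.21 + 42·0.16 + 56·0.2
 = 0.96 + 1.08 + 3.6 + 6.3 + 6.72 + 11.2
 = 29.86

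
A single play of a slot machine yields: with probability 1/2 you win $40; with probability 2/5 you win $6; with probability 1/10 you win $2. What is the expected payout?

E[payout] = 40·1/2 + 6·2/5 + 2·1/10
 = 20 + 12/5 + 1/5
 = 113/5

22.6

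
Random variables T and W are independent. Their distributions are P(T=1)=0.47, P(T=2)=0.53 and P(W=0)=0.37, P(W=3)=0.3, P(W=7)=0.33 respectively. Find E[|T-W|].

2.8122

E[|T-W|] = Σ_t Σ_w |t-w| · P(T=t)P(W=w)
 = 1·0.1739 + 2·0.141 + 6·0.1551 + 2·0.1961 + 1·0.159 + 5·0.1749
 = 0.1739 + 0.282 + 0.9306 + 0.3922 + 0.159 + 0.8745
 = 2.8122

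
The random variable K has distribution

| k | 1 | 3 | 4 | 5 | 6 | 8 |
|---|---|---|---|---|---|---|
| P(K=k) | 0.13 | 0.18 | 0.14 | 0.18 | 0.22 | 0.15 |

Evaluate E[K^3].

E[K^3] = Σ k^3·P(K=k)
 = 1·0.13 + 27·0.18 + 64·0.14 + 125·0.18 + 216·0.22 + 512·0.15
 = 0.13 + 4.86 + 8.96 + 22.5 + 47.52 + 76.8
 = 160.77

160.77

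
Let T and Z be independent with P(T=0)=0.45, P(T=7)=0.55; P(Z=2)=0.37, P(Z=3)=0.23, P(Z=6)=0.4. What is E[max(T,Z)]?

5.5735

E[max(T,Z)] = Σ_t Σ_z max(t,z) · P(T=t)P(Z=z)
 = 2·0.1665 + 3·0.1035 + 6·0.18 + 7·0.2035 + 7·0.1265 + 7·0.22
 = 0.333 + 0.3105 + 1.08 + 1.4245 + 0.8855 + 1.54
 = 5.5735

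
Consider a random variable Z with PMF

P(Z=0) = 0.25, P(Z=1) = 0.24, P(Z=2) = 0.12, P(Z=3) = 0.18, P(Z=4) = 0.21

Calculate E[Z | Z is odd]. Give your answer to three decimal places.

P(Z is odd) = 0.24 + 0.18 = 0.42.
E[Z | Z is odd] = [1·0.24 + 3·0.18] / 0.42
 = 0.78 / 0.42
 = 13/7

1.857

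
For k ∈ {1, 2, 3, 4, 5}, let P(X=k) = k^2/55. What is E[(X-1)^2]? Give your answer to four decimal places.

10.6182

E[(X-1)^2] = Σ (x-1)^2·P(X=x)
 = 0·1/55 + 1·4/55 + 4·9/55 + 9·16/55 + 16·5/11
 = 0 + 4/55 + 36/55 + 144/55 + 80/11
 = 584/55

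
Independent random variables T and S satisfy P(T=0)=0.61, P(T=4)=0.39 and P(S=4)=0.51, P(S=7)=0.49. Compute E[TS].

8.5332

E[TS] = Σ_t Σ_s ts · P(T=t)P(S=s)
 = 0·0.3111 + 0·0.2989 + 16·0.1989 + 28·0.1911
 = 0 + 0 + 3.1824 + 5.3508
 = 8.5332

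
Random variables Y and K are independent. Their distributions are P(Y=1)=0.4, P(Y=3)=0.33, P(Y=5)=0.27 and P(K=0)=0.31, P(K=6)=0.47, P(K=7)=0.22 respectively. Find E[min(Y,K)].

E[min(Y,K)] = Σ_y Σ_k min(y,k) · P(Y=y)P(K=k)
 = 0·0.124 + 1·0.188 + 1·0.088 + 0·0.1023 + 3·0.1551 + 3·0.0726 + 0·0.0837 + 5·0.1269 + 5·0.0594
 = 0 + 0.188 + 0.088 + 0 + 0.4653 + 0.2178 + 0 + 0.6345 + 0.297
 = 1.8906

1.8906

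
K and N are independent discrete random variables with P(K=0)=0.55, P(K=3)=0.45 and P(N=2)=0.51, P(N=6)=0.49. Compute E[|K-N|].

3.069

E[|K-N|] = Σ_k Σ_n |k-n| · P(K=k)P(N=n)
 = 2·0.2805 + 6·0.2695 + 1·0.2295 + 3·0.2205
 = 0.561 + 1.617 + 0.2295 + 0.6615
 = 3.069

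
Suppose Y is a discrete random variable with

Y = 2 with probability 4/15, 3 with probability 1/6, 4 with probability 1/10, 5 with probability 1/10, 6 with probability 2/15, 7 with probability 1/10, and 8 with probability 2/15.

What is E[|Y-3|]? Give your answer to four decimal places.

E[|Y-3|] = Σ |y-3|·P(Y=y)
 = 1·4/15 + 0·1/6 + 1·1/10 + 2·1/10 + 3·2/15 + 4·1/10 + 5·2/15
 = 4/15 + 0 + 1/10 + 1/5 + 2/5 + 2/5 + 2/3
 = 61/30

2.0333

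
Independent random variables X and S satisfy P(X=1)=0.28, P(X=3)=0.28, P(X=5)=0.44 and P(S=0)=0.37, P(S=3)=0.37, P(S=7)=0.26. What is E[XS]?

9.7276

E[XS] = Σ_x Σ_s xs · P(X=x)P(S=s)
 = 0·0.1036 + 3·0.1036 + 7·0.0728 + 0·0.1036 + 9·0.1036 + 21·0.0728 + 0·0.1628 + 15·0.1628 + 35·0.1144
 = 0 + 0.3108 + 0.5096 + 0 + 0.9324 + 1.5288 + 0 + 2.442 + 4.004
 = 9.7276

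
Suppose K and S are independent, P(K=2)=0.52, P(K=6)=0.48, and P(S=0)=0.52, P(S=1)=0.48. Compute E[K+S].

E[K+S] = Σ_k Σ_s (k+s) · P(K=k)P(S=s)
 = 2·0.2704 + 3·0.2496 + 6·0.2496 + 7·0.2304
 = 0.5408 + 0.7488 + 1.4976 + 1.6128
 = 4.4

4.4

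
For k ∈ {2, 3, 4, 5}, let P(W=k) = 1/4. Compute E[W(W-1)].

10

E[W(W-1)] = Σ w(w-1)·P(W=w)
 = 2·1/4 + 6·1/4 + 12·1/4 + 20·1/4
 = 1/2 + 3/2 + 3 + 5
 = 10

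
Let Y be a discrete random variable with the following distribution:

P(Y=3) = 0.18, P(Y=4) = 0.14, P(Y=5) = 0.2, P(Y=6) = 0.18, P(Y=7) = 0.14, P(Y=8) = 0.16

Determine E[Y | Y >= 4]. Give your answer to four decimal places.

5.9756

P(Y >= 4) = 0.14 + 0.2 + 0.18 + 0.14 + 0.16 = 0.82.
E[Y | Y >= 4] = [4·0.14 + 5·0.2 + 6·0.18 + 7·0.14 + 8·0.16] / 0.82
 = 4.9 / 0.82
 = 245/41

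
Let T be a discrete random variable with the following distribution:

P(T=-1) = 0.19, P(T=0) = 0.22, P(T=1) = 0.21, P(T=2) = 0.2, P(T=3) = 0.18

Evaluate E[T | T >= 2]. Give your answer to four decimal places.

P(T >= 2) = 0.2 + 0.18 = 0.38.
E[T | T >= 2] = [2·0.2 + 3·0.18] / 0.38
 = 0.94 / 0.38
 = 47/19

2.4737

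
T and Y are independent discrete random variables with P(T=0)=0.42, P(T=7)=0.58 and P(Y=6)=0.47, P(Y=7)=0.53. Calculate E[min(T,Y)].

E[min(T,Y)] = Σ_t Σ_y min(t,y) · P(T=t)P(Y=y)
 = 0·0.1974 + 0·0.2226 + 6·0.2726 + 7·0.3074
 = 0 + 0 + 1.6356 + 2.1518
 = 3.7874

3.7874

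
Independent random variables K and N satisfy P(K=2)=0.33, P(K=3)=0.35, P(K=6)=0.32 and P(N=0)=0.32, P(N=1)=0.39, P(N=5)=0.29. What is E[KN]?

E[KN] = Σ_k Σ_n kn · P(K=k)P(N=n)
 = 0·0.1056 + 2·0.1287 + 10·0.0957 + 0·0.112 + 3·0.1365 + 15·0.1015 + 0·0.1024 + 6·0.1248 + 30·0.0928
 = 0 + 0.2574 + 0.957 + 0 + 0.4095 + 1.5225 + 0 + 0.7488 + 2.784
 = 6.6792

6.6792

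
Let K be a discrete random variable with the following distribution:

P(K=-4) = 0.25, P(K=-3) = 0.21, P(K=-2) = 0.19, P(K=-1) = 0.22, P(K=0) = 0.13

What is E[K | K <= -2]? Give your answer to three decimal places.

-3.092

P(K <= -2) = 0.25 + 0.21 + 0.19 = 0.65.
E[K | K <= -2] = [(-4)·0.25 + (-3)·0.21 + (-2)·0.19] / 0.65
 = -2.01 / 0.65
 = -201/65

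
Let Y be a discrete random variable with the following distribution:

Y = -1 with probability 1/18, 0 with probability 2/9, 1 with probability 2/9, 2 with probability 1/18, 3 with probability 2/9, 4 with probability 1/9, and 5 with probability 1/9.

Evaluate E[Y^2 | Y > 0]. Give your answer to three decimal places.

9.692

P(Y > 0) = 2/9 + 1/18 + 2/9 + 1/9 + 1/9 = 13/18.
E[Y^2 | Y > 0] = [1·2/9 + 4·1/18 + 9·2/9 + 16·1/9 + 25·1/9] / (13/18)
 = 7 / (13/18)
 = 126/13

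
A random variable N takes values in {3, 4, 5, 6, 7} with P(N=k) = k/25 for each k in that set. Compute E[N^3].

186.36

E[N^3] = Σ n^3·P(N=n)
 = 27·3/25 + 64·4/25 + 125·1/5 + 216·6/25 + 343·7/25
 = 81/25 + 256/25 + 25 + 1296/25 + 2401/25
 = 4659/25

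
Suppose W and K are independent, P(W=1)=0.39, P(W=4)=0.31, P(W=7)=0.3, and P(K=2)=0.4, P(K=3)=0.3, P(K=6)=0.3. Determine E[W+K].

E[W+K] = Σ_w Σ_k (w+k) · P(W=w)P(K=k)
 = 3·0.156 + 4·0.117 + 7·0.117 + 6·0.124 + 7·0.093 + 10·0.093 + 9·0.12 + 10·0.09 + 13·0.09
 = 0.468 + 0.468 + 0.819 + 0.744 + 0.651 + 0.93 + 1.08 + 0.9 + 1.17
 = 7.23

7.23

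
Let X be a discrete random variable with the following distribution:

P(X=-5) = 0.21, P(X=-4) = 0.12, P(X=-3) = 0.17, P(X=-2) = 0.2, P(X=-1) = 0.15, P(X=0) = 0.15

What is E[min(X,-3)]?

E[min(X,-3)] = Σ min(x,-3)·P(X=x)
 = (-5)·0.21 + (-4)·0.12 + (-3)·0.17 + (-3)·0.2 + (-3)·0.15 + (-3)·0.15
 = (-1.05) + (-0.48) + (-0.51) + (-0.6) + (-0.45) + (-0.45)
 = -3.54

-3.54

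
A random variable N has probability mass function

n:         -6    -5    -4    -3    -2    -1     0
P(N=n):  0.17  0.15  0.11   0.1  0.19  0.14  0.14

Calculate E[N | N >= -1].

P(N >= -1) = 0.14 + 0.14 = 0.28.
E[N | N >= -1] = [(-1)·0.14 + 0·0.14] / 0.28
 = -0.14 / 0.28
 = -1/2

-0.5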